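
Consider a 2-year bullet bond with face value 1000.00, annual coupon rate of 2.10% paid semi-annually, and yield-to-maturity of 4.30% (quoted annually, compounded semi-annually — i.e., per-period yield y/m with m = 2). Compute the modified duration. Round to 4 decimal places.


Coupon per period c = face * coupon_rate / m = 10.500000
Periods per year m = 2; per-period yield y/m = 0.021500
Number of cashflows N = 4
Cashflows (t years, CF_t, discount factor 1/(1+y/m)^(m*t), PV):
  t = 0.5000: CF_t = 10.500000, DF = 0.978953, PV = 10.279001
  t = 1.0000: CF_t = 10.500000, DF = 0.958348, PV = 10.062654
  t = 1.5000: CF_t = 10.500000, DF = 0.938177, PV = 9.850861
  t = 2.0000: CF_t = 1010.500000, DF = 0.918431, PV = 928.074487
Price P = sum_t PV_t = 958.267004
First compute Macaulay numerator sum_t t * PV_t:
  t * PV_t at t = 0.5000: 5.139501
  t * PV_t at t = 1.0000: 10.062654
  t * PV_t at t = 1.5000: 14.776291
  t * PV_t at t = 2.0000: 1856.148974
Macaulay duration D = 1886.127420 / 958.267004 = 1.968269
Modified duration = D / (1 + y/m) = 1.968269 / (1 + 0.021500) = 1.926842

Answer: Modified duration = 1.9268


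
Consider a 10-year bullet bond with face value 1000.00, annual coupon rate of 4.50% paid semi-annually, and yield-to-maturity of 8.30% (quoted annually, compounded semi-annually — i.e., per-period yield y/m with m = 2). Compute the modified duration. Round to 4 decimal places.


Coupon per period c = face * coupon_rate / m = 22.500000
Periods per year m = 2; per-period yield y/m = 0.041500
Number of cashflows N = 20
Cashflows (t years, CF_t, discount factor 1/(1+y/m)^(m*t), PV):
  t = 0.5000: CF_t = 22.500000, DF = 0.960154, PV = 21.603457
  t = 1.0000: CF_t = 22.500000, DF = 0.921895, PV = 20.742637
  t = 1.5000: CF_t = 22.500000, DF = 0.885161, PV = 19.916118
  t = 2.0000: CF_t = 22.500000, DF = 0.849890, PV = 19.122533
  t = 2.5000: CF_t = 22.500000, DF = 0.816025, PV = 18.360569
  t = 3.0000: CF_t = 22.500000, DF = 0.783510, PV = 17.628967
  t = 3.5000: CF_t = 22.500000, DF = 0.752290, PV = 16.926517
  t = 4.0000: CF_t = 22.500000, DF = 0.722314, PV = 16.252057
  t = 4.5000: CF_t = 22.500000, DF = 0.693532, PV = 15.604471
  t = 5.0000: CF_t = 22.500000, DF = 0.665897, PV = 14.982689
  t = 5.5000: CF_t = 22.500000, DF = 0.639364, PV = 14.385683
  t = 6.0000: CF_t = 22.500000, DF = 0.613887, PV = 13.812466
  t = 6.5000: CF_t = 22.500000, DF = 0.589426, PV = 13.262089
  t = 7.0000: CF_t = 22.500000, DF = 0.565940, PV = 12.733643
  t = 7.5000: CF_t = 22.500000, DF = 0.543389, PV = 12.226254
  t = 8.0000: CF_t = 22.500000, DF = 0.521737, PV = 11.739082
  t = 8.5000: CF_t = 22.500000, DF = 0.500948, PV = 11.271322
  t = 9.0000: CF_t = 22.500000, DF = 0.480987, PV = 10.822201
  t = 9.5000: CF_t = 22.500000, DF = 0.461821, PV = 10.390975
  t = 10.0000: CF_t = 1022.500000, DF = 0.443419, PV = 453.396153
Price P = sum_t PV_t = 745.179884
First compute Macaulay numerator sum_t t * PV_t:
  t * PV_t at t = 0.5000: 10.801728
  t * PV_t at t = 1.0000: 20.742637
  t * PV_t at t = 1.5000: 29.874177
  t * PV_t at t = 2.0000: 38.245066
  t * PV_t at t = 2.5000: 45.901424
  t * PV_t at t = 3.0000: 52.886902
  t * PV_t at t = 3.5000: 59.242809
  t * PV_t at t = 4.0000: 65.008226
  t * PV_t at t = 4.5000: 70.220119
  t * PV_t at t = 5.0000: 74.913447
  t * PV_t at t = 5.5000: 79.121259
  t * PV_t at t = 6.0000: 82.874797
  t * PV_t at t = 6.5000: 86.203581
  t * PV_t at t = 7.0000: 89.135503
  t * PV_t at t = 7.5000: 91.696903
  t * PV_t at t = 8.0000: 93.912655
  t * PV_t at t = 8.5000: 95.806237
  t * PV_t at t = 9.0000: 97.399806
  t * PV_t at t = 9.5000: 98.714264
  t * PV_t at t = 10.0000: 4533.961531
Macaulay duration D = 5816.663071 / 745.179884 = 7.805717
Modified duration = D / (1 + y/m) = 7.805717 / (1 + 0.041500) = 7.494687

Answer: Modified duration = 7.4947


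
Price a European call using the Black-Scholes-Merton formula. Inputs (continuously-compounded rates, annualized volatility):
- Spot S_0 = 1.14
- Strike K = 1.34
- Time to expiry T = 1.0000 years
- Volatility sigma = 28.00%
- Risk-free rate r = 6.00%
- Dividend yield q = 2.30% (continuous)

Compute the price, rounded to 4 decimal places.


Answer: Price = 0.0711

Derivation:
d1 = (ln(S/K) + (r - q + 0.5*sigma^2) * T) / (sigma * sqrt(T)) = -0.30514768
d2 = d1 - sigma * sqrt(T) = -0.58514768
exp(-rT) = 0.94176453; exp(-qT) = 0.97726248
C = S_0 * exp(-qT) * N(d1) - K * exp(-rT) * N(d2)
N(d1) = 0.38012684; N(d2) = 0.27922421
C = 1.1400 * 0.97726248 * 0.38012684 - 1.3400 * 0.94176453 * 0.27922421 = 0.0711


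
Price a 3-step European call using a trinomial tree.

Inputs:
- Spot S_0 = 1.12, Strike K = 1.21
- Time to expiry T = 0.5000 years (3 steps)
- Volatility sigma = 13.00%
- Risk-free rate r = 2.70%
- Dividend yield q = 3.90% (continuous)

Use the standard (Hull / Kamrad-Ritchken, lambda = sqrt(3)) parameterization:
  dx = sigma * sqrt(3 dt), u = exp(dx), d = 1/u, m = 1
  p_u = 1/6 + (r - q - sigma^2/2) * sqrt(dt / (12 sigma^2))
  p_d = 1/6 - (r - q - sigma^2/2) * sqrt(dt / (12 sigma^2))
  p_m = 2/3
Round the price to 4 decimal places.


Answer: Price = V(0,0) = 0.0104

Derivation:
dt = T/N = 0.166667; dx = sigma*sqrt(3*dt) = 0.091924
u = exp(dx) = 1.096281; d = 1/u = 0.912175
p_u = 0.148128, p_m = 0.666667, p_d = 0.185206
Discount per step: exp(-r*dt) = 0.995510
Stock lattice S(k, j) with j the centered position index:
  k=0: S(0,+0) = 1.1200
  k=1: S(1,-1) = 1.0216; S(1,+0) = 1.1200; S(1,+1) = 1.2278
  k=2: S(2,-2) = 0.9319; S(2,-1) = 1.0216; S(2,+0) = 1.1200; S(2,+1) = 1.2278; S(2,+2) = 1.3461
  k=3: S(3,-3) = 0.8501; S(3,-2) = 0.9319; S(3,-1) = 1.0216; S(3,+0) = 1.1200; S(3,+1) = 1.2278; S(3,+2) = 1.3461; S(3,+3) = 1.4757
Terminal payoffs V(N, j) = max(S_T - K, 0):
  V(3,-3) = 0.000000; V(3,-2) = 0.000000; V(3,-1) = 0.000000; V(3,+0) = 0.000000; V(3,+1) = 0.017835; V(3,+2) = 0.136053; V(3,+3) = 0.265653
Backward induction: V(k, j) = exp(-r*dt) * [p_u * V(k+1, j+1) + p_m * V(k+1, j) + p_d * V(k+1, j-1)]
  V(2,-2) = exp(-r*dt) * [p_u*0.000000 + p_m*0.000000 + p_d*0.000000] = 0.000000
  V(2,-1) = exp(-r*dt) * [p_u*0.000000 + p_m*0.000000 + p_d*0.000000] = 0.000000
  V(2,+0) = exp(-r*dt) * [p_u*0.017835 + p_m*0.000000 + p_d*0.000000] = 0.002630
  V(2,+1) = exp(-r*dt) * [p_u*0.136053 + p_m*0.017835 + p_d*0.000000] = 0.031899
  V(2,+2) = exp(-r*dt) * [p_u*0.265653 + p_m*0.136053 + p_d*0.017835] = 0.132757
  V(1,-1) = exp(-r*dt) * [p_u*0.002630 + p_m*0.000000 + p_d*0.000000] = 0.000388
  V(1,+0) = exp(-r*dt) * [p_u*0.031899 + p_m*0.002630 + p_d*0.000000] = 0.006449
  V(1,+1) = exp(-r*dt) * [p_u*0.132757 + p_m*0.031899 + p_d*0.002630] = 0.041232
  V(0,+0) = exp(-r*dt) * [p_u*0.041232 + p_m*0.006449 + p_d*0.000388] = 0.010432


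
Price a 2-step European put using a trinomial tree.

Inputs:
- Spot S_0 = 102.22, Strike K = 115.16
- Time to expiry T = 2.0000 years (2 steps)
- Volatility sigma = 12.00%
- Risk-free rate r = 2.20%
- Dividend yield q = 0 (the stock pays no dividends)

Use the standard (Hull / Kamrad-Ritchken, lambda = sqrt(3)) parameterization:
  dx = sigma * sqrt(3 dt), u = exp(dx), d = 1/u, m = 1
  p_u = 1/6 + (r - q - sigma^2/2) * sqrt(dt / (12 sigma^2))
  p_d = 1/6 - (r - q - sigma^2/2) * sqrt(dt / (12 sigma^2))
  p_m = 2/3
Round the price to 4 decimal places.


Answer: Price = V(0,0) = 12.3163

Derivation:
dt = T/N = 1.000000; dx = sigma*sqrt(3*dt) = 0.207846
u = exp(dx) = 1.231024; d = 1/u = 0.812332
p_u = 0.202270, p_m = 0.666667, p_d = 0.131063
Discount per step: exp(-r*dt) = 0.978240
Stock lattice S(k, j) with j the centered position index:
  k=0: S(0,+0) = 102.2200
  k=1: S(1,-1) = 83.0366; S(1,+0) = 102.2200; S(1,+1) = 125.8352
  k=2: S(2,-2) = 67.4533; S(2,-1) = 83.0366; S(2,+0) = 102.2200; S(2,+1) = 125.8352; S(2,+2) = 154.9062
Terminal payoffs V(N, j) = max(K - S_T, 0):
  V(2,-2) = 47.706723; V(2,-1) = 32.123418; V(2,+0) = 12.940000; V(2,+1) = 0.000000; V(2,+2) = 0.000000
Backward induction: V(k, j) = exp(-r*dt) * [p_u * V(k+1, j+1) + p_m * V(k+1, j) + p_d * V(k+1, j-1)]
  V(1,-1) = exp(-r*dt) * [p_u*12.940000 + p_m*32.123418 + p_d*47.706723] = 29.626583
  V(1,+0) = exp(-r*dt) * [p_u*0.000000 + p_m*12.940000 + p_d*32.123418] = 12.557544
  V(1,+1) = exp(-r*dt) * [p_u*0.000000 + p_m*0.000000 + p_d*12.940000] = 1.659057
  V(0,+0) = exp(-r*dt) * [p_u*1.659057 + p_m*12.557544 + p_d*29.626583] = 12.316273


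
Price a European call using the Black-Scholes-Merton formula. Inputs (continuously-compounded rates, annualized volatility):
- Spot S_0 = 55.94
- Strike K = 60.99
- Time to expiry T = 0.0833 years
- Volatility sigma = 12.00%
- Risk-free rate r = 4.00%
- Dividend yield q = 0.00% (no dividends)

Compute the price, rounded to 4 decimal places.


Answer: Price = 0.0055

Derivation:
d1 = (ln(S/K) + (r - q + 0.5*sigma^2) * T) / (sigma * sqrt(T)) = -2.38200210
d2 = d1 - sigma * sqrt(T) = -2.41663619
exp(-rT) = 0.99667354; exp(-qT) = 1.00000000
C = S_0 * exp(-qT) * N(d1) - K * exp(-rT) * N(d2)
N(d1) = 0.00860940; N(d2) = 0.00783233
C = 55.9400 * 1.00000000 * 0.00860940 - 60.9900 * 0.99667354 * 0.00783233 = 0.0055


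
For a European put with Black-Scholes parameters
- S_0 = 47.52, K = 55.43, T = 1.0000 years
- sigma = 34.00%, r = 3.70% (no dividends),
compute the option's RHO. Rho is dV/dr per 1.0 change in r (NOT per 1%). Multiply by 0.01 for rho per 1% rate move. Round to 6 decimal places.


Answer: Rho = -37.198475

Derivation:
d1 = -0.1740302599; d2 = -0.5140302599
phi(d1) = 0.3929465039; exp(-qT) = 1.0000000000; exp(-rT) = 0.9636761353
N(-d2) = 0.6963845827
Rho = -K*T*exp(-rT)*N(-d2) = -55.4300 * 1.0000 * 0.9636761353 * 0.6963845827 = -37.198475


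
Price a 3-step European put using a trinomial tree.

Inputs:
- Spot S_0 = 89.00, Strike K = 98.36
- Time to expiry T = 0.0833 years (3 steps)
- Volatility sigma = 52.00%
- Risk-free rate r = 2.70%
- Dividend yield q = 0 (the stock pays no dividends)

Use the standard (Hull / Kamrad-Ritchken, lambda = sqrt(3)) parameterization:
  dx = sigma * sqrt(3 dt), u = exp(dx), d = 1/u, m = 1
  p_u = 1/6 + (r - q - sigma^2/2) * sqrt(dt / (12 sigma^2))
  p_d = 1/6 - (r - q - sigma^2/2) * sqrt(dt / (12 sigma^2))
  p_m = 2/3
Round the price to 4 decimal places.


Answer: Price = V(0,0) = 11.4843

Derivation:
dt = T/N = 0.027767; dx = sigma*sqrt(3*dt) = 0.150081
u = exp(dx) = 1.161928; d = 1/u = 0.860638
p_u = 0.156658, p_m = 0.666667, p_d = 0.176676
Discount per step: exp(-r*dt) = 0.999251
Stock lattice S(k, j) with j the centered position index:
  k=0: S(0,+0) = 89.0000
  k=1: S(1,-1) = 76.5968; S(1,+0) = 89.0000; S(1,+1) = 103.4116
  k=2: S(2,-2) = 65.9221; S(2,-1) = 76.5968; S(2,+0) = 89.0000; S(2,+1) = 103.4116; S(2,+2) = 120.1569
  k=3: S(3,-3) = 56.7351; S(3,-2) = 65.9221; S(3,-1) = 76.5968; S(3,+0) = 89.0000; S(3,+1) = 103.4116; S(3,+2) = 120.1569; S(3,+3) = 139.6137
Terminal payoffs V(N, j) = max(K - S_T, 0):
  V(3,-3) = 41.624890; V(3,-2) = 32.437865; V(3,-1) = 21.763198; V(3,+0) = 9.360000; V(3,+1) = 0.000000; V(3,+2) = 0.000000; V(3,+3) = 0.000000
Backward induction: V(k, j) = exp(-r*dt) * [p_u * V(k+1, j+1) + p_m * V(k+1, j) + p_d * V(k+1, j-1)]
  V(2,-2) = exp(-r*dt) * [p_u*21.763198 + p_m*32.437865 + p_d*41.624890] = 32.364449
  V(2,-1) = exp(-r*dt) * [p_u*9.360000 + p_m*21.763198 + p_d*32.437865] = 21.689831
  V(2,+0) = exp(-r*dt) * [p_u*0.000000 + p_m*9.360000 + p_d*21.763198] = 10.077472
  V(2,+1) = exp(-r*dt) * [p_u*0.000000 + p_m*0.000000 + p_d*9.360000] = 1.652446
  V(2,+2) = exp(-r*dt) * [p_u*0.000000 + p_m*0.000000 + p_d*0.000000] = 0.000000
  V(1,-1) = exp(-r*dt) * [p_u*10.077472 + p_m*21.689831 + p_d*32.364449] = 21.740309
  V(1,+0) = exp(-r*dt) * [p_u*1.652446 + p_m*10.077472 + p_d*21.689831] = 10.801150
  V(1,+1) = exp(-r*dt) * [p_u*0.000000 + p_m*1.652446 + p_d*10.077472] = 2.879916
  V(0,+0) = exp(-r*dt) * [p_u*2.879916 + p_m*10.801150 + p_d*21.740309] = 11.484300


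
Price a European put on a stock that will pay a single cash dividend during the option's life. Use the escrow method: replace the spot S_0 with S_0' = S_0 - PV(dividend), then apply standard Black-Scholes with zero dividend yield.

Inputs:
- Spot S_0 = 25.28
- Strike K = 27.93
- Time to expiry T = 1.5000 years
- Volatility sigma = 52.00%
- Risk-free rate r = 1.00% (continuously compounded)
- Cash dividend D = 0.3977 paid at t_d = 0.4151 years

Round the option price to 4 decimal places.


Answer: Price = 7.9393

Derivation:
PV(D) = D * exp(-r * t_d) = 0.3977 * 0.99585760 = 0.39605257
S_0' = S_0 - PV(D) = 25.2800 - 0.39605257 = 24.88394743
d1 = (ln(S_0'/K) + (r + sigma^2/2)*T) / (sigma*sqrt(T)) = 0.16066381
d2 = d1 - sigma*sqrt(T) = -0.47620352
exp(-rT) = 0.98511194
N(-d1) = 0.43617910; N(-d2) = 0.68303530
P = K * exp(-rT) * N(-d2) - S_0' * N(-d1) = 27.9300 * 0.98511194 * 0.68303530 - 24.88394743 * 0.43617910 = 7.9393


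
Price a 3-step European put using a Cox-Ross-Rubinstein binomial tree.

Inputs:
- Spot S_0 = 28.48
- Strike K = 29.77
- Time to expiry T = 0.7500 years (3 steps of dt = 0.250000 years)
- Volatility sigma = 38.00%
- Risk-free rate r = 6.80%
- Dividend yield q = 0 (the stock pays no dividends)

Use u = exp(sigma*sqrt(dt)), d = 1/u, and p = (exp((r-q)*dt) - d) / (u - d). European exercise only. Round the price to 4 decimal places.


dt = T/N = 0.250000
u = exp(sigma*sqrt(dt)) = 1.209250; d = 1/u = 0.826959
p = (exp((r-q)*dt) - d) / (u - d) = 0.497491
Discount per step: exp(-r*dt) = 0.983144
Stock lattice S(k, i) with i counting down-moves:
  k=0: S(0,0) = 28.4800
  k=1: S(1,0) = 34.4394; S(1,1) = 23.5518
  k=2: S(2,0) = 41.6459; S(2,1) = 28.4800; S(2,2) = 19.4764
  k=3: S(3,0) = 50.3602; S(3,1) = 34.4394; S(3,2) = 23.5518; S(3,3) = 16.1062
Terminal payoffs V(N, i) = max(K - S_T, 0):
  V(3,0) = 0.000000; V(3,1) = 0.000000; V(3,2) = 6.218204; V(3,3) = 13.663836
Backward induction: V(k, i) = exp(-r*dt) * [p * V(k+1, i) + (1-p) * V(k+1, i+1)].
  V(2,0) = exp(-r*dt) * [p*0.000000 + (1-p)*0.000000] = 0.000000
  V(2,1) = exp(-r*dt) * [p*0.000000 + (1-p)*6.218204] = 3.072030
  V(2,2) = exp(-r*dt) * [p*6.218204 + (1-p)*13.663836] = 9.791815
  V(1,0) = exp(-r*dt) * [p*0.000000 + (1-p)*3.072030] = 1.517700
  V(1,1) = exp(-r*dt) * [p*3.072030 + (1-p)*9.791815] = 6.340078
  V(0,0) = exp(-r*dt) * [p*1.517700 + (1-p)*6.340078] = 3.874556

Answer: Price = V(0,0) = 3.8746


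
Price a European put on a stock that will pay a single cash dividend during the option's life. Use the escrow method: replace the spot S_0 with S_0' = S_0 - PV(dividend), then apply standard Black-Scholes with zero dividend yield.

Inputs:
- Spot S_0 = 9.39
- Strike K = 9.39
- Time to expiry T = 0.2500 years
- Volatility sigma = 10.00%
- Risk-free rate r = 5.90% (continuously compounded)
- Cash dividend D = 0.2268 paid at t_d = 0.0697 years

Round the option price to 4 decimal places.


PV(D) = D * exp(-r * t_d) = 0.2268 * 0.99589614 = 0.22586925
S_0' = S_0 - PV(D) = 9.3900 - 0.22586925 = 9.16413075
d1 = (ln(S_0'/K) + (r + sigma^2/2)*T) / (sigma*sqrt(T)) = -0.16696521
d2 = d1 - sigma*sqrt(T) = -0.21696521
exp(-rT) = 0.98535825
N(-d1) = 0.56630129; N(-d2) = 0.58588227
P = K * exp(-rT) * N(-d2) - S_0' * N(-d1) = 9.3900 * 0.98535825 * 0.58588227 - 9.16413075 * 0.56630129 = 0.2312

Answer: Price = 0.2312


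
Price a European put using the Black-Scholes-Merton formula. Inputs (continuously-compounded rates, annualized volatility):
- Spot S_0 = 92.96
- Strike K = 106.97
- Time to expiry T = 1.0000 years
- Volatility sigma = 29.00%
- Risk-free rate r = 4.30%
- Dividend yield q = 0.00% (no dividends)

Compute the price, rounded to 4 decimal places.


Answer: Price = 16.6434

Derivation:
d1 = (ln(S/K) + (r - q + 0.5*sigma^2) * T) / (sigma * sqrt(T)) = -0.19079010
d2 = d1 - sigma * sqrt(T) = -0.48079010
exp(-rT) = 0.95791139; exp(-qT) = 1.00000000
P = K * exp(-rT) * N(-d2) - S_0 * exp(-qT) * N(-d1)
N(-d1) = 0.57565498; N(-d2) = 0.68466716
P = 106.9700 * 0.95791139 * 0.68466716 - 92.9600 * 1.00000000 * 0.57565498 = 16.6434


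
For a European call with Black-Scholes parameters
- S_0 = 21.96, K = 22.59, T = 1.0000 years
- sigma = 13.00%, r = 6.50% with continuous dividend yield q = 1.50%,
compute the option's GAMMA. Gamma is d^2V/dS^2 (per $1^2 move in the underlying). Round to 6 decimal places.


Answer: Gamma = 0.134007

Derivation:
d1 = 0.2320406628; d2 = 0.1020406628
phi(d1) = 0.3883454627; exp(-qT) = 0.9851119396; exp(-rT) = 0.9370674634
Gamma = exp(-qT) * phi(d1) / (S * sigma * sqrt(T)) = 0.9851119396 * 0.3883454627 / (21.9600 * 0.1300 * 1.0000000000) = 0.134007


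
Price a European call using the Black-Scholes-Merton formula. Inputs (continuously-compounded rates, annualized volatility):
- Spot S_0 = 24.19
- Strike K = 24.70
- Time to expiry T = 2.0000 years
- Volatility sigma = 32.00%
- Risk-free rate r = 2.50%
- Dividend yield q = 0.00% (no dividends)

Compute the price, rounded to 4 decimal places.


d1 = (ln(S/K) + (r - q + 0.5*sigma^2) * T) / (sigma * sqrt(T)) = 0.29065642
d2 = d1 - sigma * sqrt(T) = -0.16189192
exp(-rT) = 0.95122942; exp(-qT) = 1.00000000
C = S_0 * exp(-qT) * N(d1) - K * exp(-rT) * N(d2)
N(d1) = 0.61434295; N(d2) = 0.43569548
C = 24.1900 * 1.00000000 * 0.61434295 - 24.7000 * 0.95122942 * 0.43569548 = 4.6241

Answer: Price = 4.6241


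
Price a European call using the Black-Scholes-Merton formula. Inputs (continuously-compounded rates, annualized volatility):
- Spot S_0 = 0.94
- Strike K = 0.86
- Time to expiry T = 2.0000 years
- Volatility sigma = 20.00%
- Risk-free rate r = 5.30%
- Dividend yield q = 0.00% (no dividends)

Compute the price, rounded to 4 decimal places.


d1 = (ln(S/K) + (r - q + 0.5*sigma^2) * T) / (sigma * sqrt(T)) = 0.83066480
d2 = d1 - sigma * sqrt(T) = 0.54782209
exp(-rT) = 0.89942465; exp(-qT) = 1.00000000
C = S_0 * exp(-qT) * N(d1) - K * exp(-rT) * N(d2)
N(d1) = 0.79691849; N(d2) = 0.70809297
C = 0.9400 * 1.00000000 * 0.79691849 - 0.8600 * 0.89942465 * 0.70809297 = 0.2014

Answer: Price = 0.2014


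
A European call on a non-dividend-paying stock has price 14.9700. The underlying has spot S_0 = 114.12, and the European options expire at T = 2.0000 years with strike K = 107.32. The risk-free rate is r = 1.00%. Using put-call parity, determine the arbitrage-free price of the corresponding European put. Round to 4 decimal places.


Answer: Put price = 6.0449

Derivation:
Put-call parity: C - P = S_0 * exp(-qT) - K * exp(-rT).
S_0 * exp(-qT) = 114.1200 * 1.00000000 = 114.12000000
K * exp(-rT) = 107.3200 * 0.98019867 = 105.19492162
P = C - S*exp(-qT) + K*exp(-rT)
P = 14.9700 - 114.12000000 + 105.19492162 = 6.0449


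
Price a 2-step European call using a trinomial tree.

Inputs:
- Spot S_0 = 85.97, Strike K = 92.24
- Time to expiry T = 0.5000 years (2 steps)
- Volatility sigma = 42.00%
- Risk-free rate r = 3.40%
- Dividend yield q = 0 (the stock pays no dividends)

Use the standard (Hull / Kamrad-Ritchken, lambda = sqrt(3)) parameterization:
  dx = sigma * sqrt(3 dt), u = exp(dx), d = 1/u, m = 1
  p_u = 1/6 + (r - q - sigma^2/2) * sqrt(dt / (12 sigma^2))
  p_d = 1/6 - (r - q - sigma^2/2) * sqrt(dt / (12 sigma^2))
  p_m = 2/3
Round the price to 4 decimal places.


dt = T/N = 0.250000; dx = sigma*sqrt(3*dt) = 0.363731
u = exp(dx) = 1.438687; d = 1/u = 0.695078
p_u = 0.148040, p_m = 0.666667, p_d = 0.185293
Discount per step: exp(-r*dt) = 0.991536
Stock lattice S(k, j) with j the centered position index:
  k=0: S(0,+0) = 85.9700
  k=1: S(1,-1) = 59.7559; S(1,+0) = 85.9700; S(1,+1) = 123.6839
  k=2: S(2,-2) = 41.5350; S(2,-1) = 59.7559; S(2,+0) = 85.9700; S(2,+1) = 123.6839; S(2,+2) = 177.9424
Terminal payoffs V(N, j) = max(S_T - K, 0):
  V(2,-2) = 0.000000; V(2,-1) = 0.000000; V(2,+0) = 0.000000; V(2,+1) = 31.443894; V(2,+2) = 85.702371
Backward induction: V(k, j) = exp(-r*dt) * [p_u * V(k+1, j+1) + p_m * V(k+1, j) + p_d * V(k+1, j-1)]
  V(1,-1) = exp(-r*dt) * [p_u*0.000000 + p_m*0.000000 + p_d*0.000000] = 0.000000
  V(1,+0) = exp(-r*dt) * [p_u*31.443894 + p_m*0.000000 + p_d*0.000000] = 4.615562
  V(1,+1) = exp(-r*dt) * [p_u*85.702371 + p_m*31.443894 + p_d*0.000000] = 33.365183
  V(0,+0) = exp(-r*dt) * [p_u*33.365183 + p_m*4.615562 + p_d*0.000000] = 7.948581

Answer: Price = V(0,0) = 7.9486


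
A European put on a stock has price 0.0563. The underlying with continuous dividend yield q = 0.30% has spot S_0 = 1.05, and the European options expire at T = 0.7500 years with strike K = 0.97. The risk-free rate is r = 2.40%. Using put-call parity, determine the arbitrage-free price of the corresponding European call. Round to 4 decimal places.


Put-call parity: C - P = S_0 * exp(-qT) - K * exp(-rT).
S_0 * exp(-qT) = 1.0500 * 0.99775253 = 1.04764016
K * exp(-rT) = 0.9700 * 0.98216103 = 0.95269620
C = P + S*exp(-qT) - K*exp(-rT)
C = 0.0563 + 1.04764016 - 0.95269620 = 0.1512

Answer: Call price = 0.1512


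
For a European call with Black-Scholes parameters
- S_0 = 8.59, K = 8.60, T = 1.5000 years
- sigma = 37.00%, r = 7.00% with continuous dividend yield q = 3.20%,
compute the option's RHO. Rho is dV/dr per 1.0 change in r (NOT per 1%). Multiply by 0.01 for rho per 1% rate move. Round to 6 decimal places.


Answer: Rho = 5.329034

Derivation:
d1 = 0.3497949311; d2 = -0.1033606713
phi(d1) = 0.3752672725; exp(-qT) = 0.9531337871; exp(-rT) = 0.9003245226
N(d2) = 0.4588383623
Rho = K*T*exp(-rT)*N(d2) = 8.6000 * 1.5000 * 0.9003245226 * 0.4588383623 = 5.329034


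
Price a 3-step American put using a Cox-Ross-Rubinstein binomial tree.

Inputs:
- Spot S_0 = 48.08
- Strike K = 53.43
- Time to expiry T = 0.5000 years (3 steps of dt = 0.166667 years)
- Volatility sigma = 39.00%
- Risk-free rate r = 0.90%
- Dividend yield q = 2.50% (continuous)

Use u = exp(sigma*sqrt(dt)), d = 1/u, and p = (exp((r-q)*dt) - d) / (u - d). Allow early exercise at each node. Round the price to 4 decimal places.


dt = T/N = 0.166667
u = exp(sigma*sqrt(dt)) = 1.172592; d = 1/u = 0.852811
p = (exp((r-q)*dt) - d) / (u - d) = 0.451952
Discount per step: exp(-r*dt) = 0.998501
Stock lattice S(k, i) with i counting down-moves:
  k=0: S(0,0) = 48.0800
  k=1: S(1,0) = 56.3782; S(1,1) = 41.0032
  k=2: S(2,0) = 66.1087; S(2,1) = 48.0800; S(2,2) = 34.9680
  k=3: S(3,0) = 77.5185; S(3,1) = 56.3782; S(3,2) = 41.0032; S(3,3) = 29.8211
Terminal payoffs V(N, i) = max(K - S_T, 0):
  V(3,0) = 0.000000; V(3,1) = 0.000000; V(3,2) = 12.426827; V(3,3) = 23.608912
Backward induction: V(k, i) = exp(-r*dt) * [p * V(k+1, i) + (1-p) * V(k+1, i+1)]; then take max(V_cont, immediate exercise) for American.
  V(2,0) = exp(-r*dt) * [p*0.000000 + (1-p)*0.000000] = 0.000000; exercise = 0.000000; V(2,0) = max -> 0.000000
  V(2,1) = exp(-r*dt) * [p*0.000000 + (1-p)*12.426827] = 6.800293; exercise = 5.350000; V(2,1) = max -> 6.800293
  V(2,2) = exp(-r*dt) * [p*12.426827 + (1-p)*23.608912] = 18.527338; exercise = 18.462026; V(2,2) = max -> 18.527338
  V(1,0) = exp(-r*dt) * [p*0.000000 + (1-p)*6.800293] = 3.721303; exercise = 0.000000; V(1,0) = max -> 3.721303
  V(1,1) = exp(-r*dt) * [p*6.800293 + (1-p)*18.527338] = 13.207453; exercise = 12.426827; V(1,1) = max -> 13.207453
  V(0,0) = exp(-r*dt) * [p*3.721303 + (1-p)*13.207453] = 8.906801; exercise = 5.350000; V(0,0) = max -> 8.906801

Answer: Price = V(0,0) = 8.9068


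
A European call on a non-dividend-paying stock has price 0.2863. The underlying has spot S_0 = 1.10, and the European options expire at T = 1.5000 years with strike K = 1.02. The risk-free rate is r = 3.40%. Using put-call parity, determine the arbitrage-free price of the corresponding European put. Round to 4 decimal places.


Put-call parity: C - P = S_0 * exp(-qT) - K * exp(-rT).
S_0 * exp(-qT) = 1.1000 * 1.00000000 = 1.10000000
K * exp(-rT) = 1.0200 * 0.95027867 = 0.96928424
P = C - S*exp(-qT) + K*exp(-rT)
P = 0.2863 - 1.10000000 + 0.96928424 = 0.1556

Answer: Put price = 0.1556


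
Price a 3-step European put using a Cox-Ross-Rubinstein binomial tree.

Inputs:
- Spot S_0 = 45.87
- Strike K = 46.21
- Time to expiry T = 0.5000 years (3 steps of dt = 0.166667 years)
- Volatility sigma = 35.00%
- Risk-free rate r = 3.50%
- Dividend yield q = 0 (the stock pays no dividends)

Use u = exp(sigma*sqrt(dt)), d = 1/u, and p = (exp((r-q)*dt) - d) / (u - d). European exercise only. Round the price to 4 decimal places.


dt = T/N = 0.166667
u = exp(sigma*sqrt(dt)) = 1.153599; d = 1/u = 0.866852
p = (exp((r-q)*dt) - d) / (u - d) = 0.484741
Discount per step: exp(-r*dt) = 0.994184
Stock lattice S(k, i) with i counting down-moves:
  k=0: S(0,0) = 45.8700
  k=1: S(1,0) = 52.9156; S(1,1) = 39.7625
  k=2: S(2,0) = 61.0434; S(2,1) = 45.8700; S(2,2) = 34.4682
  k=3: S(3,0) = 70.4196; S(3,1) = 52.9156; S(3,2) = 39.7625; S(3,3) = 29.8788
Terminal payoffs V(N, i) = max(K - S_T, 0):
  V(3,0) = 0.000000; V(3,1) = 0.000000; V(3,2) = 6.447494; V(3,3) = 16.331158
Backward induction: V(k, i) = exp(-r*dt) * [p * V(k+1, i) + (1-p) * V(k+1, i+1)].
  V(2,0) = exp(-r*dt) * [p*0.000000 + (1-p)*0.000000] = 0.000000
  V(2,1) = exp(-r*dt) * [p*0.000000 + (1-p)*6.447494] = 3.302803
  V(2,2) = exp(-r*dt) * [p*6.447494 + (1-p)*16.331158] = 11.473014
  V(1,0) = exp(-r*dt) * [p*0.000000 + (1-p)*3.302803] = 1.691899
  V(1,1) = exp(-r*dt) * [p*3.302803 + (1-p)*11.473014] = 7.468878
  V(0,0) = exp(-r*dt) * [p*1.691899 + (1-p)*7.468878] = 4.641383

Answer: Price = V(0,0) = 4.6414


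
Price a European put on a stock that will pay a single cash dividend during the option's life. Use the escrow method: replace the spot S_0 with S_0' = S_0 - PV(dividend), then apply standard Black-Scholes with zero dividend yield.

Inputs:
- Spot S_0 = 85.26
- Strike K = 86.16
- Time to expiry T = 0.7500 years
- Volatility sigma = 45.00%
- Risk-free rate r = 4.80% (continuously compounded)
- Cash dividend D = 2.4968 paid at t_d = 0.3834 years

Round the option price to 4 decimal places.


PV(D) = D * exp(-r * t_d) = 2.4968 * 0.98176510 = 2.45127111
S_0' = S_0 - PV(D) = 85.2600 - 2.45127111 = 82.80872889
d1 = (ln(S_0'/K) + (r + sigma^2/2)*T) / (sigma*sqrt(T)) = 0.18543193
d2 = d1 - sigma*sqrt(T) = -0.20427950
exp(-rT) = 0.96464029
N(-d1) = 0.42644513; N(-d2) = 0.58093245
P = K * exp(-rT) * N(-d2) - S_0' * N(-d1) = 86.1600 * 0.96464029 * 0.58093245 - 82.80872889 * 0.42644513 = 12.9699

Answer: Price = 12.9699


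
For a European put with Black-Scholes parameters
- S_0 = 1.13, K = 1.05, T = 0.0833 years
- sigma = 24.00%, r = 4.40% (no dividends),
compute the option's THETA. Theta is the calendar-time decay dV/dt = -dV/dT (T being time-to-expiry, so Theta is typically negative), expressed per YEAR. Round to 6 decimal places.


d1 = 1.1475935250; d2 = 1.0783253505
phi(d1) = 0.2065063777; exp(-qT) = 1.0000000000; exp(-rT) = 0.9963415086
Theta = -S*exp(-qT)*phi(d1)*sigma/(2*sqrt(T)) + r*K*exp(-rT)*N(-d2) - q*S*exp(-qT)*N(-d1)
N(-d1) = 0.1255682020; N(-d2) = 0.1404442939; sqrt(T) = 0.2886173938
Term 1 = -1.1300 * 1.0000000000 * 0.2065063777 * 0.2400 / (2 * 0.2886173938) = -0.0970220971
Term 2 = 0.0440 * 1.0500 * 0.9963415086 * 0.1404442939 = 0.0064647882
Term 3 = 0 (no dividend yield, q = 0)
Theta = -0.0970220971 + (0.0064647882) + (0.0000000000) = -0.090557

Answer: Theta = -0.090557


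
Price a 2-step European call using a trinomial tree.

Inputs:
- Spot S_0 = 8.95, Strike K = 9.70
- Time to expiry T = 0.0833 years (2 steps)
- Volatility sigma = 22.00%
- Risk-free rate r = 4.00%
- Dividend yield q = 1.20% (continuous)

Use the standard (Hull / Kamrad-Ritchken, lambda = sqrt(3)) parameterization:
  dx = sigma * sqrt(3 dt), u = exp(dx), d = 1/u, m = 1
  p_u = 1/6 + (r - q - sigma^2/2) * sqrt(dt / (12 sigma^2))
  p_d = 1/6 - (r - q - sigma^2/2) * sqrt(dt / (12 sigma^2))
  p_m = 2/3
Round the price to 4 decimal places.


dt = T/N = 0.041650; dx = sigma*sqrt(3*dt) = 0.077766
u = exp(dx) = 1.080870; d = 1/u = 0.925181
p_u = 0.167684, p_m = 0.666667, p_d = 0.165649
Discount per step: exp(-r*dt) = 0.998335
Stock lattice S(k, j) with j the centered position index:
  k=0: S(0,+0) = 8.9500
  k=1: S(1,-1) = 8.2804; S(1,+0) = 8.9500; S(1,+1) = 9.6738
  k=2: S(2,-2) = 7.6608; S(2,-1) = 8.2804; S(2,+0) = 8.9500; S(2,+1) = 9.6738; S(2,+2) = 10.4561
Terminal payoffs V(N, j) = max(S_T - K, 0):
  V(2,-2) = 0.000000; V(2,-1) = 0.000000; V(2,+0) = 0.000000; V(2,+1) = 0.000000; V(2,+2) = 0.756104
Backward induction: V(k, j) = exp(-r*dt) * [p_u * V(k+1, j+1) + p_m * V(k+1, j) + p_d * V(k+1, j-1)]
  V(1,-1) = exp(-r*dt) * [p_u*0.000000 + p_m*0.000000 + p_d*0.000000] = 0.000000
  V(1,+0) = exp(-r*dt) * [p_u*0.000000 + p_m*0.000000 + p_d*0.000000] = 0.000000
  V(1,+1) = exp(-r*dt) * [p_u*0.756104 + p_m*0.000000 + p_d*0.000000] = 0.126576
  V(0,+0) = exp(-r*dt) * [p_u*0.126576 + p_m*0.000000 + p_d*0.000000] = 0.021189

Answer: Price = V(0,0) = 0.0212


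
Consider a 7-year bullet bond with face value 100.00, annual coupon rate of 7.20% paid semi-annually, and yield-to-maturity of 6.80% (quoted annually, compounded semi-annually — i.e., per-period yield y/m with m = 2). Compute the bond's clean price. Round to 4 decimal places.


Answer: Price = 102.1988

Derivation:
Coupon per period c = face * coupon_rate / m = 3.600000
Periods per year m = 2; per-period yield y/m = 0.034000
Number of cashflows N = 14
Cashflows (t years, CF_t, discount factor 1/(1+y/m)^(m*t), PV):
  t = 0.5000: CF_t = 3.600000, DF = 0.967118, PV = 3.481625
  t = 1.0000: CF_t = 3.600000, DF = 0.935317, PV = 3.367142
  t = 1.5000: CF_t = 3.600000, DF = 0.904562, PV = 3.256424
  t = 2.0000: CF_t = 3.600000, DF = 0.874818, PV = 3.149346
  t = 2.5000: CF_t = 3.600000, DF = 0.846052, PV = 3.045789
  t = 3.0000: CF_t = 3.600000, DF = 0.818233, PV = 2.945637
  t = 3.5000: CF_t = 3.600000, DF = 0.791327, PV = 2.848779
  t = 4.0000: CF_t = 3.600000, DF = 0.765307, PV = 2.755105
  t = 4.5000: CF_t = 3.600000, DF = 0.740142, PV = 2.664512
  t = 5.0000: CF_t = 3.600000, DF = 0.715805, PV = 2.576897
  t = 5.5000: CF_t = 3.600000, DF = 0.692268, PV = 2.492164
  t = 6.0000: CF_t = 3.600000, DF = 0.669505, PV = 2.410216
  t = 6.5000: CF_t = 3.600000, DF = 0.647490, PV = 2.330964
  t = 7.0000: CF_t = 103.600000, DF = 0.626199, PV = 64.874229
Price P = sum_t PV_t = 102.198829


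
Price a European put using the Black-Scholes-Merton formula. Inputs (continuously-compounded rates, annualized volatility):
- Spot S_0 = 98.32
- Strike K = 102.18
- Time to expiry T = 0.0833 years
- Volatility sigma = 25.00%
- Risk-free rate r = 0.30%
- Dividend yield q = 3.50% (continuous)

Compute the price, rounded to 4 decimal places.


d1 = (ln(S/K) + (r - q + 0.5*sigma^2) * T) / (sigma * sqrt(T)) = -0.53456201
d2 = d1 - sigma * sqrt(T) = -0.60671636
exp(-rT) = 0.99975013; exp(-qT) = 0.99708875
P = K * exp(-rT) * N(-d2) - S_0 * exp(-qT) * N(-d1)
N(-d1) = 0.70352362; N(-d2) = 0.72798042
P = 102.1800 * 0.99975013 * 0.72798042 - 98.3200 * 0.99708875 * 0.70352362 = 5.3974

Answer: Price = 5.3974


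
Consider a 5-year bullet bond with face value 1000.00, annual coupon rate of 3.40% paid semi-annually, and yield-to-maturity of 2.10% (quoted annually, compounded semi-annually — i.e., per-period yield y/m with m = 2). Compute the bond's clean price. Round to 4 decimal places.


Answer: Price = 1061.3987

Derivation:
Coupon per period c = face * coupon_rate / m = 17.000000
Periods per year m = 2; per-period yield y/m = 0.010500
Number of cashflows N = 10
Cashflows (t years, CF_t, discount factor 1/(1+y/m)^(m*t), PV):
  t = 0.5000: CF_t = 17.000000, DF = 0.989609, PV = 16.823355
  t = 1.0000: CF_t = 17.000000, DF = 0.979326, PV = 16.648545
  t = 1.5000: CF_t = 17.000000, DF = 0.969150, PV = 16.475552
  t = 2.0000: CF_t = 17.000000, DF = 0.959080, PV = 16.304356
  t = 2.5000: CF_t = 17.000000, DF = 0.949114, PV = 16.134939
  t = 3.0000: CF_t = 17.000000, DF = 0.939252, PV = 15.967283
  t = 3.5000: CF_t = 17.000000, DF = 0.929492, PV = 15.801368
  t = 4.0000: CF_t = 17.000000, DF = 0.919834, PV = 15.637178
  t = 4.5000: CF_t = 17.000000, DF = 0.910276, PV = 15.474694
  t = 5.0000: CF_t = 1017.000000, DF = 0.900818, PV = 916.131412
Price P = sum_t PV_t = 1061.398682


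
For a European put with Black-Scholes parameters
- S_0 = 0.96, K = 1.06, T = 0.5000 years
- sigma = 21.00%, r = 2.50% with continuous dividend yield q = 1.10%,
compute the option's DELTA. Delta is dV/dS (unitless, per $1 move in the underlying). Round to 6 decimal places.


Answer: Delta = -0.703561

Derivation:
d1 = -0.5459261855; d2 = -0.6944186096
phi(d1) = 0.3437102637; exp(-qT) = 0.9945150973; exp(-rT) = 0.9875778005
N(-d1) = 0.7074416611
Delta = -exp(-qT) * N(-d1) = -0.9945150973 * 0.7074416611 = -0.703561


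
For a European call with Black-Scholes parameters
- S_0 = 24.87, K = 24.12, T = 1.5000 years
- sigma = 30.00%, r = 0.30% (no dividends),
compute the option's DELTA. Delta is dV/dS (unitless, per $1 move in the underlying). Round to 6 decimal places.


d1 = 0.2792986751; d2 = -0.0881247864
phi(d1) = 0.3836815343; exp(-qT) = 1.0000000000; exp(-rT) = 0.9955101098
N(d1) = 0.6099921885
Delta = exp(-qT) * N(d1) = 1.0000000000 * 0.6099921885 = 0.609992

Answer: Delta = 0.609992


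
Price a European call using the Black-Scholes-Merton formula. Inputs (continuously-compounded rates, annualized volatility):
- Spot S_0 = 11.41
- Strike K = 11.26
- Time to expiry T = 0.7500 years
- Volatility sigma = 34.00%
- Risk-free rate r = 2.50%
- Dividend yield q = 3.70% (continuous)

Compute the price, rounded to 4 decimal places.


Answer: Price = 1.3198

Derivation:
d1 = (ln(S/K) + (r - q + 0.5*sigma^2) * T) / (sigma * sqrt(T)) = 0.16160218
d2 = d1 - sigma * sqrt(T) = -0.13284646
exp(-rT) = 0.98142469; exp(-qT) = 0.97263149
C = S_0 * exp(-qT) * N(d1) - K * exp(-rT) * N(d2)
N(d1) = 0.56419043; N(d2) = 0.44715741
C = 11.4100 * 0.97263149 * 0.56419043 - 11.2600 * 0.98142469 * 0.44715741 = 1.3198


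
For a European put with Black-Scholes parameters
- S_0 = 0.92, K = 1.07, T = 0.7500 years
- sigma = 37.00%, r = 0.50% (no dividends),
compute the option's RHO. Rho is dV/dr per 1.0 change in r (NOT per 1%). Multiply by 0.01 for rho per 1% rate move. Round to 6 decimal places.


Answer: Rho = -0.585496

Derivation:
d1 = -0.2994505423; d2 = -0.6198799417
phi(d1) = 0.3814506300; exp(-qT) = 1.0000000000; exp(-rT) = 0.9962570225
N(-d2) = 0.7323315838
Rho = -K*T*exp(-rT)*N(-d2) = -1.0700 * 0.7500 * 0.9962570225 * 0.7323315838 = -0.585496


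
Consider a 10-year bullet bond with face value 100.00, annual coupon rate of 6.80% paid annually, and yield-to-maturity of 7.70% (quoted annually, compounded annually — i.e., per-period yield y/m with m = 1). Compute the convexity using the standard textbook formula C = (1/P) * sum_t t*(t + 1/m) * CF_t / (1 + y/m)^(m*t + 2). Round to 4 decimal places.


Coupon per period c = face * coupon_rate / m = 6.800000
Periods per year m = 1; per-period yield y/m = 0.077000
Number of cashflows N = 10
Cashflows (t years, CF_t, discount factor 1/(1+y/m)^(m*t), PV):
  t = 1.0000: CF_t = 6.800000, DF = 0.928505, PV = 6.313835
  t = 2.0000: CF_t = 6.800000, DF = 0.862122, PV = 5.862428
  t = 3.0000: CF_t = 6.800000, DF = 0.800484, PV = 5.443294
  t = 4.0000: CF_t = 6.800000, DF = 0.743254, PV = 5.054126
  t = 5.0000: CF_t = 6.800000, DF = 0.690115, PV = 4.692782
  t = 6.0000: CF_t = 6.800000, DF = 0.640775, PV = 4.357272
  t = 7.0000: CF_t = 6.800000, DF = 0.594963, PV = 4.045750
  t = 8.0000: CF_t = 6.800000, DF = 0.552426, PV = 3.756499
  t = 9.0000: CF_t = 6.800000, DF = 0.512931, PV = 3.487929
  t = 10.0000: CF_t = 106.800000, DF = 0.476259, PV = 50.864434
Price P = sum_t PV_t = 93.878349
Convexity numerator sum_t t*(t + 1/m) * CF_t / (1+y/m)^(m*t + 2):
  t = 1.0000: term = 10.886588
  t = 2.0000: term = 30.324758
  t = 3.0000: term = 56.313386
  t = 4.0000: term = 87.145444
  t = 5.0000: term = 121.372485
  t = 6.0000: term = 157.772961
  t = 7.0000: term = 195.324000
  t = 8.0000: term = 233.176284
  t = 9.0000: term = 270.631713
  t = 10.0000: term = 4823.646779
Convexity = (1/P) * sum = 5986.594399 / 93.878349 = 63.769703

Answer: Convexity = 63.7697


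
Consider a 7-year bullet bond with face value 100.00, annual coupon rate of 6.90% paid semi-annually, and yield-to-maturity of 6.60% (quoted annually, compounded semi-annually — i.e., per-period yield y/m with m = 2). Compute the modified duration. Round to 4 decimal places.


Answer: Modified duration = 5.4990

Derivation:
Coupon per period c = face * coupon_rate / m = 3.450000
Periods per year m = 2; per-period yield y/m = 0.033000
Number of cashflows N = 14
Cashflows (t years, CF_t, discount factor 1/(1+y/m)^(m*t), PV):
  t = 0.5000: CF_t = 3.450000, DF = 0.968054, PV = 3.339787
  t = 1.0000: CF_t = 3.450000, DF = 0.937129, PV = 3.233095
  t = 1.5000: CF_t = 3.450000, DF = 0.907192, PV = 3.129811
  t = 2.0000: CF_t = 3.450000, DF = 0.878211, PV = 3.029827
  t = 2.5000: CF_t = 3.450000, DF = 0.850156, PV = 2.933037
  t = 3.0000: CF_t = 3.450000, DF = 0.822997, PV = 2.839338
  t = 3.5000: CF_t = 3.450000, DF = 0.796705, PV = 2.748634
  t = 4.0000: CF_t = 3.450000, DF = 0.771254, PV = 2.660826
  t = 4.5000: CF_t = 3.450000, DF = 0.746616, PV = 2.575824
  t = 5.0000: CF_t = 3.450000, DF = 0.722764, PV = 2.493537
  t = 5.5000: CF_t = 3.450000, DF = 0.699675, PV = 2.413879
  t = 6.0000: CF_t = 3.450000, DF = 0.677323, PV = 2.336766
  t = 6.5000: CF_t = 3.450000, DF = 0.655686, PV = 2.262116
  t = 7.0000: CF_t = 103.450000, DF = 0.634739, PV = 65.663797
Price P = sum_t PV_t = 101.660275
First compute Macaulay numerator sum_t t * PV_t:
  t * PV_t at t = 0.5000: 1.669894
  t * PV_t at t = 1.0000: 3.233095
  t * PV_t at t = 1.5000: 4.694717
  t * PV_t at t = 2.0000: 6.059654
  t * PV_t at t = 2.5000: 7.332592
  t * PV_t at t = 3.0000: 8.518015
  t * PV_t at t = 3.5000: 9.620217
  t * PV_t at t = 4.0000: 10.643305
  t * PV_t at t = 4.5000: 11.591208
  t * PV_t at t = 5.0000: 12.467687
  t * PV_t at t = 5.5000: 13.276336
  t * PV_t at t = 6.0000: 14.020596
  t * PV_t at t = 6.5000: 14.703755
  t * PV_t at t = 7.0000: 459.646581
Macaulay duration D = 577.477653 / 101.660275 = 5.680465
Modified duration = D / (1 + y/m) = 5.680465 / (1 + 0.033000) = 5.498998


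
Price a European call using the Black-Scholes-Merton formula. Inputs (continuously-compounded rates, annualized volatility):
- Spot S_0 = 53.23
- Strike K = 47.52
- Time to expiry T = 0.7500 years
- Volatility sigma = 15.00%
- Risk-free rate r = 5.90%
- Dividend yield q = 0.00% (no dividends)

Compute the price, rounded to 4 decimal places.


d1 = (ln(S/K) + (r - q + 0.5*sigma^2) * T) / (sigma * sqrt(T)) = 1.27909236
d2 = d1 - sigma * sqrt(T) = 1.14918855
exp(-rT) = 0.95671475; exp(-qT) = 1.00000000
C = S_0 * exp(-qT) * N(d1) - K * exp(-rT) * N(d2)
N(d1) = 0.89956773; N(d2) = 0.87476088
C = 53.2300 * 1.00000000 * 0.89956773 - 47.5200 * 0.95671475 * 0.87476088 = 8.1147

Answer: Price = 8.1147


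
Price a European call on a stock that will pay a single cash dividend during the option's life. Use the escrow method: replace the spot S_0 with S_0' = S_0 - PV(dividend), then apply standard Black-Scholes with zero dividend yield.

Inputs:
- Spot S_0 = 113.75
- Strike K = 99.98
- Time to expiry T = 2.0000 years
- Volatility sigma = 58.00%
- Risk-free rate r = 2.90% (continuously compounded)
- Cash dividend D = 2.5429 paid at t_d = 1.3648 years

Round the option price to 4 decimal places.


Answer: Price = 41.8320

Derivation:
PV(D) = D * exp(-r * t_d) = 2.5429 * 0.96119382 = 2.44421978
S_0' = S_0 - PV(D) = 113.7500 - 2.44421978 = 111.30578022
d1 = (ln(S_0'/K) + (r + sigma^2/2)*T) / (sigma*sqrt(T)) = 0.61166081
d2 = d1 - sigma*sqrt(T) = -0.20858306
exp(-rT) = 0.94364995
N(d1) = 0.72961890; N(d2) = 0.41738687
C = S_0' * N(d1) - K * exp(-rT) * N(d2) = 111.30578022 * 0.72961890 - 99.9800 * 0.94364995 * 0.41738687 = 41.8320


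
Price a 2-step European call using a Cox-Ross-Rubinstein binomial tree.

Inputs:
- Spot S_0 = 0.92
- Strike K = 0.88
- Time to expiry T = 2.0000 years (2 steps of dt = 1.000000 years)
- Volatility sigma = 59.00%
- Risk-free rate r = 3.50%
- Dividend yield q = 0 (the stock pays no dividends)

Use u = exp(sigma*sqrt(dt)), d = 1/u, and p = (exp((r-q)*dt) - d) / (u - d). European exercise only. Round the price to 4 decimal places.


Answer: Price = V(0,0) = 0.3100

Derivation:
dt = T/N = 1.000000
u = exp(sigma*sqrt(dt)) = 1.803988; d = 1/u = 0.554327
p = (exp((r-q)*dt) - d) / (u - d) = 0.385138
Discount per step: exp(-r*dt) = 0.965605
Stock lattice S(k, i) with i counting down-moves:
  k=0: S(0,0) = 0.9200
  k=1: S(1,0) = 1.6597; S(1,1) = 0.5100
  k=2: S(2,0) = 2.9940; S(2,1) = 0.9200; S(2,2) = 0.2827
Terminal payoffs V(N, i) = max(S_T - K, 0):
  V(2,0) = 2.114024; V(2,1) = 0.040000; V(2,2) = 0.000000
Backward induction: V(k, i) = exp(-r*dt) * [p * V(k+1, i) + (1-p) * V(k+1, i+1)].
  V(1,0) = exp(-r*dt) * [p*2.114024 + (1-p)*0.040000] = 0.809937
  V(1,1) = exp(-r*dt) * [p*0.040000 + (1-p)*0.000000] = 0.014876
  V(0,0) = exp(-r*dt) * [p*0.809937 + (1-p)*0.014876] = 0.310041
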